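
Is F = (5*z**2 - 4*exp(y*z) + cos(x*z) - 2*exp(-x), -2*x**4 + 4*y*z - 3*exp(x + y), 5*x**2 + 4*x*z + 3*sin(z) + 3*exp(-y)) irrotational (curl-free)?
No, ∇×F = (-4*y - 3*exp(-y), -x*sin(x*z) - 10*x - 4*y*exp(y*z) + 6*z, -8*x**3 + 4*z*exp(y*z) - 3*exp(x + y))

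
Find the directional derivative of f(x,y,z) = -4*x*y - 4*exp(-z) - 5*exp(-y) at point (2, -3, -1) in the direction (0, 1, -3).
sqrt(10)*(-12*E - 8 + 5*exp(3))/10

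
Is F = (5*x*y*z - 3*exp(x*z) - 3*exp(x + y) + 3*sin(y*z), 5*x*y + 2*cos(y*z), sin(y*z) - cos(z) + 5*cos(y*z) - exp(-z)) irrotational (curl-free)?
No, ∇×F = (2*y*sin(y*z) - 5*z*sin(y*z) + z*cos(y*z), 5*x*y - 3*x*exp(x*z) + 3*y*cos(y*z), -5*x*z + 5*y - 3*z*cos(y*z) + 3*exp(x + y))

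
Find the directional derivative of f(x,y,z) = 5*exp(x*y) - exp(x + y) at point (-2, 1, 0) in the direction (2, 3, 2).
5*sqrt(17)*(-4 - E)*exp(-2)/17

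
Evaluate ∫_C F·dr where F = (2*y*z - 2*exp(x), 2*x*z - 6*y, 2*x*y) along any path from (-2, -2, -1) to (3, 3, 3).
-2*exp(3) + 2*exp(-2) + 47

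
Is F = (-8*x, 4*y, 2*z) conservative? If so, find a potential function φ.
Yes, F is conservative. φ = -4*x**2 + 2*y**2 + z**2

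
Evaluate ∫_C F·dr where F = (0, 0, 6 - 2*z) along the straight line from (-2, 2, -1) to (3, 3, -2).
-9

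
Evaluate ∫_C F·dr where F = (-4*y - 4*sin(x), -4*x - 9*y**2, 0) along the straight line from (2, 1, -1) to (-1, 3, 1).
-58 - 4*cos(2) + 4*cos(1)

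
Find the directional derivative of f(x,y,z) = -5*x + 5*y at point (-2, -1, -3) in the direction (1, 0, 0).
-5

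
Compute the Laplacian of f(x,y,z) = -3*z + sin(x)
-sin(x)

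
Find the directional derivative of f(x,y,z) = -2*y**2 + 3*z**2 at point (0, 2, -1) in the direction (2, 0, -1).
6*sqrt(5)/5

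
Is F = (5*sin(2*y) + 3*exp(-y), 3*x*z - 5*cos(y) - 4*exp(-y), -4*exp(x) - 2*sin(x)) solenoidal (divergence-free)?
No, ∇·F = 5*sin(y) + 4*exp(-y)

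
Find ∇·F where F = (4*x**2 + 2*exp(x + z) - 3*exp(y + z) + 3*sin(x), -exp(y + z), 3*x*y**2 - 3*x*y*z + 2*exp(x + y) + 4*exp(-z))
((-3*x*y + 8*x + 2*exp(x + z) - exp(y + z) + 3*cos(x))*exp(z) - 4)*exp(-z)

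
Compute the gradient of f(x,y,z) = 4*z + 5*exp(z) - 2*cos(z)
(0, 0, 5*exp(z) + 2*sin(z) + 4)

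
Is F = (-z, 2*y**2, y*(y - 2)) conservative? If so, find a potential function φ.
No, ∇×F = (2*y - 2, -1, 0) ≠ 0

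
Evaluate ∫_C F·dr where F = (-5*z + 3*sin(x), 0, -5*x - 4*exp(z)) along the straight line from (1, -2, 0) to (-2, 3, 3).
-4*exp(3) - 3*cos(2) + 3*cos(1) + 34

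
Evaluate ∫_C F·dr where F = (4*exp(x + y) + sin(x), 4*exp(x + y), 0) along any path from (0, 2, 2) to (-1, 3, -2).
1 - cos(1)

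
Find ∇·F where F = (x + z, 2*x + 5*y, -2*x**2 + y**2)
6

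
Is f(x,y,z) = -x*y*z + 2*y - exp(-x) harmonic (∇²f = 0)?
No, ∇²f = -exp(-x)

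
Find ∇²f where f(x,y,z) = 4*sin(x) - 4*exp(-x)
-4*sin(x) - 4*exp(-x)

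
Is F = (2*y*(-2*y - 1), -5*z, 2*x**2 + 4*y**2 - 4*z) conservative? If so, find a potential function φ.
No, ∇×F = (8*y + 5, -4*x, 8*y + 2) ≠ 0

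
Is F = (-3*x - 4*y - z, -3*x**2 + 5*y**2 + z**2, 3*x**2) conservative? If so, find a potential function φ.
No, ∇×F = (-2*z, -6*x - 1, 4 - 6*x) ≠ 0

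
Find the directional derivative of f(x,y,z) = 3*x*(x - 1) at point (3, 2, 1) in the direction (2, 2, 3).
30*sqrt(17)/17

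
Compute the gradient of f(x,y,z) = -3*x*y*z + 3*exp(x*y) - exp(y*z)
(3*y*(-z + exp(x*y)), -3*x*z + 3*x*exp(x*y) - z*exp(y*z), y*(-3*x - exp(y*z)))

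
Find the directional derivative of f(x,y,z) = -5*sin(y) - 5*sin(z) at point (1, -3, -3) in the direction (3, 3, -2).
-5*sqrt(22)*cos(3)/22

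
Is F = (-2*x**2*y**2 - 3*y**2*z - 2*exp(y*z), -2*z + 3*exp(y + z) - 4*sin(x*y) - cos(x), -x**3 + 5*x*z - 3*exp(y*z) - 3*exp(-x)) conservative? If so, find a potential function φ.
No, ∇×F = (-3*z*exp(y*z) - 3*exp(y + z) + 2, 3*x**2 - 3*y**2 - 2*y*exp(y*z) - 5*z - 3*exp(-x), 4*x**2*y + 6*y*z - 4*y*cos(x*y) + 2*z*exp(y*z) + sin(x)) ≠ 0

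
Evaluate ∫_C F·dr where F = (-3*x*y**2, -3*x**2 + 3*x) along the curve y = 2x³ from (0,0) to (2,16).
-2136/5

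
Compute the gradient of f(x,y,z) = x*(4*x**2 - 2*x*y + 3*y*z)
(12*x**2 - 4*x*y + 3*y*z, x*(-2*x + 3*z), 3*x*y)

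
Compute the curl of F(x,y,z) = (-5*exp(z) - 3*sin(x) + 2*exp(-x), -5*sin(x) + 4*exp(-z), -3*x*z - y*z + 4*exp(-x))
(-z + 4*exp(-z), 3*z - 5*exp(z) + 4*exp(-x), -5*cos(x))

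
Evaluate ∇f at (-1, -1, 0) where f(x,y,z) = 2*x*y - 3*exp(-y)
(-2, -2 + 3*E, 0)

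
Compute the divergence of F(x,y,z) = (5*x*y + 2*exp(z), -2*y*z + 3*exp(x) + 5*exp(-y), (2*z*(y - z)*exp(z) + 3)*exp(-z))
7*y - 6*z - 3*exp(-z) - 5*exp(-y)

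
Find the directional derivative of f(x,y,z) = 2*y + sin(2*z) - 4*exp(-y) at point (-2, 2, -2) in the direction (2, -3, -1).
-sqrt(14)*(exp(2)*cos(4) + 6 + 3*exp(2))*exp(-2)/7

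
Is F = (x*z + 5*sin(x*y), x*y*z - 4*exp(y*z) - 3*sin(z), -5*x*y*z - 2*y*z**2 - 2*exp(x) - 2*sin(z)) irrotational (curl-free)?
No, ∇×F = (-x*y - 5*x*z + 4*y*exp(y*z) - 2*z**2 + 3*cos(z), x + 5*y*z + 2*exp(x), -5*x*cos(x*y) + y*z)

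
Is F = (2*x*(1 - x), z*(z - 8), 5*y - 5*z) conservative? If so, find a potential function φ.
No, ∇×F = (13 - 2*z, 0, 0) ≠ 0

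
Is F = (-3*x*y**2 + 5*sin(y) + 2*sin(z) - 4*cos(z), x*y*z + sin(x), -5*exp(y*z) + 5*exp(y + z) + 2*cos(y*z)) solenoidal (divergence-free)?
No, ∇·F = x*z - 3*y**2 - 5*y*exp(y*z) - 2*y*sin(y*z) + 5*exp(y + z)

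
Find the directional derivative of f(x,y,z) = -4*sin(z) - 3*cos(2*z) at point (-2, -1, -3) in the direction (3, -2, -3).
3*sqrt(22)*(2*cos(3) + 3*sin(6))/11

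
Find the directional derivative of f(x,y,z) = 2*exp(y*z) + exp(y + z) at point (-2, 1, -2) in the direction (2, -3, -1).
sqrt(14)*(5 - 2*E)*exp(-2)/7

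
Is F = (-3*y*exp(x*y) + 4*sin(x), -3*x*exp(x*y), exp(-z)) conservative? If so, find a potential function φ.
Yes, F is conservative. φ = -3*exp(x*y) - 4*cos(x) - exp(-z)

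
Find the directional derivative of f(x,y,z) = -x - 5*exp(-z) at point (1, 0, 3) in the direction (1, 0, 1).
sqrt(2)*(5 - exp(3))*exp(-3)/2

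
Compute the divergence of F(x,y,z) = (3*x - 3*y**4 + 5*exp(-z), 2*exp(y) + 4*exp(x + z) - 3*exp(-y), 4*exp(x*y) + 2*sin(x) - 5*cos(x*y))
-sinh(y) + 5*cosh(y) + 3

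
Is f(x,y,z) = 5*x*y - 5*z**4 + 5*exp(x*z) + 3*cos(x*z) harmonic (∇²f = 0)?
No, ∇²f = 5*x**2*exp(x*z) - 3*x**2*cos(x*z) + z**2*(5*exp(x*z) - 3*cos(x*z)) - 60*z**2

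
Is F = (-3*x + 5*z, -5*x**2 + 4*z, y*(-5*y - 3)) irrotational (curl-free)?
No, ∇×F = (-10*y - 7, 5, -10*x)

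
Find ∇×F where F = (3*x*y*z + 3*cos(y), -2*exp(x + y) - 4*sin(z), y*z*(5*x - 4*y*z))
(5*x*z - 8*y*z**2 + 4*cos(z), y*(3*x - 5*z), -3*x*z - 2*exp(x + y) + 3*sin(y))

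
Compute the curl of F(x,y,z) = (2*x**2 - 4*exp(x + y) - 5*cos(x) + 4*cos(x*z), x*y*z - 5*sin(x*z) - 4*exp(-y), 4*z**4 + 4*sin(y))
(-x*y + 5*x*cos(x*z) + 4*cos(y), -4*x*sin(x*z), y*z - 5*z*cos(x*z) + 4*exp(x + y))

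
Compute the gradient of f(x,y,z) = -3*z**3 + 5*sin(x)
(5*cos(x), 0, -9*z**2)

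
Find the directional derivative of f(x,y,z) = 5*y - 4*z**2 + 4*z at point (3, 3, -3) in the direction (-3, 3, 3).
11*sqrt(3)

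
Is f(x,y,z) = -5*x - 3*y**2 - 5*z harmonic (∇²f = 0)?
No, ∇²f = -6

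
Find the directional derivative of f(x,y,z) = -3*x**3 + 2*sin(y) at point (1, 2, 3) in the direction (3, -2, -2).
-sqrt(17)*(4*cos(2) + 27)/17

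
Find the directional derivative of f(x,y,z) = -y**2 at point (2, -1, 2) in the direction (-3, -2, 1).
-2*sqrt(14)/7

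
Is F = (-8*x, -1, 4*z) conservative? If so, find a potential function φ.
Yes, F is conservative. φ = -4*x**2 - y + 2*z**2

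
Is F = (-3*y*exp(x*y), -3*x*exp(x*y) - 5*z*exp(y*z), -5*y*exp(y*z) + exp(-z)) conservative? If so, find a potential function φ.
Yes, F is conservative. φ = -3*exp(x*y) - 5*exp(y*z) - exp(-z)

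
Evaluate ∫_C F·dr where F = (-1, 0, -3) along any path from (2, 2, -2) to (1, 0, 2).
-11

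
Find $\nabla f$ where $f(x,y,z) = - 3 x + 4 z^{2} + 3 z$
(-3, 0, 8*z + 3)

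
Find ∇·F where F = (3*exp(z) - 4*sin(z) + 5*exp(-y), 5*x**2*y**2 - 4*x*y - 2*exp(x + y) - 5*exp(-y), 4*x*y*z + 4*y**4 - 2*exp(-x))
10*x**2*y + 4*x*y - 4*x - 2*exp(x + y) + 5*exp(-y)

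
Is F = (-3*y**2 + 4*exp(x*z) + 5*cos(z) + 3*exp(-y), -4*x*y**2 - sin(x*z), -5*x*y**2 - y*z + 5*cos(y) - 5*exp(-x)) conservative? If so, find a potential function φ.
No, ∇×F = (-10*x*y + x*cos(x*z) - z - 5*sin(y), 4*x*exp(x*z) + 5*y**2 - 5*sin(z) - 5*exp(-x), -4*y**2 + 6*y - z*cos(x*z) + 3*exp(-y)) ≠ 0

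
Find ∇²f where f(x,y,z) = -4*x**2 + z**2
-6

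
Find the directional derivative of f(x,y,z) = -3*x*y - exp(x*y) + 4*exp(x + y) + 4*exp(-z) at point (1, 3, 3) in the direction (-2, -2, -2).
4*sqrt(3)*((-2*exp(4) + 3 + exp(3))*exp(3) + 1)*exp(-3)/3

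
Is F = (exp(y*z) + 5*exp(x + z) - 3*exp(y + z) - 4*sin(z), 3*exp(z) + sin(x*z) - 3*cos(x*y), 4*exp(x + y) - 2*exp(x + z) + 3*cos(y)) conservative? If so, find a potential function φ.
No, ∇×F = (-x*cos(x*z) - 3*exp(z) + 4*exp(x + y) - 3*sin(y), y*exp(y*z) - 4*exp(x + y) + 7*exp(x + z) - 3*exp(y + z) - 4*cos(z), 3*y*sin(x*y) - z*exp(y*z) + z*cos(x*z) + 3*exp(y + z)) ≠ 0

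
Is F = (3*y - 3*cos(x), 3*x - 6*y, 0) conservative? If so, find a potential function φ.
Yes, F is conservative. φ = 3*x*y - 3*y**2 - 3*sin(x)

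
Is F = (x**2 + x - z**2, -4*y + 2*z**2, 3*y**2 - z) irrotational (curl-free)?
No, ∇×F = (6*y - 4*z, -2*z, 0)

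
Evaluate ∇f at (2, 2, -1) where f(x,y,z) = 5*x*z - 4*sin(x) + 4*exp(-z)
(-5 - 4*cos(2), 0, 10 - 4*E)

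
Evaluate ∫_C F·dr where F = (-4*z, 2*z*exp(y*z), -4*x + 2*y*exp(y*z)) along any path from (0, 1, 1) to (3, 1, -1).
12 - 4*sinh(1)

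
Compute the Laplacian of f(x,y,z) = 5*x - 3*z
0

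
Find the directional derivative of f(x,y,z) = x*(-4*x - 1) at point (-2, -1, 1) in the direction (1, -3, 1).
15*sqrt(11)/11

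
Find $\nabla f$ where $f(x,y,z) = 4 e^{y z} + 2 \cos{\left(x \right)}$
(-2*sin(x), 4*z*exp(y*z), 4*y*exp(y*z))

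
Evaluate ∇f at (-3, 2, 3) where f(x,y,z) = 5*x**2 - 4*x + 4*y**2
(-34, 16, 0)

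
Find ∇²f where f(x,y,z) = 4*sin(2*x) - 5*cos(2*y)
-16*sin(2*x) + 20*cos(2*y)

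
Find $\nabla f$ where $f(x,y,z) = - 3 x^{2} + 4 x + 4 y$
(4 - 6*x, 4, 0)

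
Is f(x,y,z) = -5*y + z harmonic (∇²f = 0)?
Yes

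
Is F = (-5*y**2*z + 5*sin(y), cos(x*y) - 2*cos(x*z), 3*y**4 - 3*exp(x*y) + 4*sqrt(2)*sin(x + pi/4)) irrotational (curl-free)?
No, ∇×F = (-3*x*exp(x*y) - 2*x*sin(x*z) + 12*y**3, -5*y**2 + 3*y*exp(x*y) - 4*sqrt(2)*cos(x + pi/4), 10*y*z - y*sin(x*y) + 2*z*sin(x*z) - 5*cos(y))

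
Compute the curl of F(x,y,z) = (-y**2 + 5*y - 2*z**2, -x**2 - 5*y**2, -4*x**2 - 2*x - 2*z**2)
(0, 8*x - 4*z + 2, -2*x + 2*y - 5)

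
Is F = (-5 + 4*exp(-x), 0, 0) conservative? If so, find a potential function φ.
Yes, F is conservative. φ = -5*x - 4*exp(-x)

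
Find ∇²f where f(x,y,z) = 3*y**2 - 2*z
6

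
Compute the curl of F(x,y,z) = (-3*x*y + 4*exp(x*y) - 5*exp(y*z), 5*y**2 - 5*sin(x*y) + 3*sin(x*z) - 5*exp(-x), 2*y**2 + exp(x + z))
(-3*x*cos(x*z) + 4*y, -5*y*exp(y*z) - exp(x + z), -4*x*exp(x*y) + 3*x - 5*y*cos(x*y) + 5*z*exp(y*z) + 3*z*cos(x*z) + 5*exp(-x))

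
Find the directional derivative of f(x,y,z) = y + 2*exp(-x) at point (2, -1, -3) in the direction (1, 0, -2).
-2*sqrt(5)*exp(-2)/5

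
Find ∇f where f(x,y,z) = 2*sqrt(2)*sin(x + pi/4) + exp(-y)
(2*sqrt(2)*cos(x + pi/4), -exp(-y), 0)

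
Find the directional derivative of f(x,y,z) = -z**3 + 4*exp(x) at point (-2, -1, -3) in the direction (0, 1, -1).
27*sqrt(2)/2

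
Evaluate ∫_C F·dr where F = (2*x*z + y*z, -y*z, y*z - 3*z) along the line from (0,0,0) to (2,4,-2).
-2/3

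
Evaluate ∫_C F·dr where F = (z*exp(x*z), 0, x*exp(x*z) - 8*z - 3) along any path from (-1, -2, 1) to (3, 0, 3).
-38 - exp(-1) + exp(9)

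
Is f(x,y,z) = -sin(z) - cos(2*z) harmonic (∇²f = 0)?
No, ∇²f = sin(z) + 4*cos(2*z)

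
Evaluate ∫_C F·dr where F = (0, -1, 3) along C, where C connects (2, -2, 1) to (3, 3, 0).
-8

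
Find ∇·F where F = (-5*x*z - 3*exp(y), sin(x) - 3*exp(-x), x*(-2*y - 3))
-5*z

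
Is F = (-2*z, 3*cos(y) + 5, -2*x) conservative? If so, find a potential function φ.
Yes, F is conservative. φ = -2*x*z + 5*y + 3*sin(y)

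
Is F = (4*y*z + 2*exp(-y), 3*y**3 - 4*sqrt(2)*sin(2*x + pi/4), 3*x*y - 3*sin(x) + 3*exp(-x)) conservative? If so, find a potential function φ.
No, ∇×F = (3*x, y + 3*cos(x) + 3*exp(-x), -4*z - 8*sqrt(2)*cos(2*x + pi/4) + 2*exp(-y)) ≠ 0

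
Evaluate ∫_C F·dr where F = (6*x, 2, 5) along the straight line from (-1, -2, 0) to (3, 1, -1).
25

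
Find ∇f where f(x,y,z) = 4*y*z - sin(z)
(0, 4*z, 4*y - cos(z))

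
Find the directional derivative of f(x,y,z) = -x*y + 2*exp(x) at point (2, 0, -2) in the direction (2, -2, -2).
2*sqrt(3)*(1 + exp(2))/3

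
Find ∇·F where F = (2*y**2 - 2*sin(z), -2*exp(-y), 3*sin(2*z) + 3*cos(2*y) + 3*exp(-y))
6*cos(2*z) + 2*exp(-y)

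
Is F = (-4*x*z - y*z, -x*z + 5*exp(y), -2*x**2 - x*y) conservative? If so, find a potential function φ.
Yes, F is conservative. φ = -2*x**2*z - x*y*z + 5*exp(y)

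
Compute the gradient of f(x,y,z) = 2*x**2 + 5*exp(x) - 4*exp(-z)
(4*x + 5*exp(x), 0, 4*exp(-z))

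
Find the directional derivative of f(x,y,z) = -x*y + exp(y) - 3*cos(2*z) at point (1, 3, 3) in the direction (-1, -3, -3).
3*sqrt(19)*(-exp(3) - 6*sin(6) + 2)/19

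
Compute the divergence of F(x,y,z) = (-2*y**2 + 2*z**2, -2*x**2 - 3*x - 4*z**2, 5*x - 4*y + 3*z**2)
6*z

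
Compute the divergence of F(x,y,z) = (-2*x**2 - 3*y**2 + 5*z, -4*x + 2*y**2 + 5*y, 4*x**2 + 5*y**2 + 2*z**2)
-4*x + 4*y + 4*z + 5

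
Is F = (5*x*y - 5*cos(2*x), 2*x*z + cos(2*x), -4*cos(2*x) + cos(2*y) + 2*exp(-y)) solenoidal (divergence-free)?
No, ∇·F = 5*y + 10*sin(2*x)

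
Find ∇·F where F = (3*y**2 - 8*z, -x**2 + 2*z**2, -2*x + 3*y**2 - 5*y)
0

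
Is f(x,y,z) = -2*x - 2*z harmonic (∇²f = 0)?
Yes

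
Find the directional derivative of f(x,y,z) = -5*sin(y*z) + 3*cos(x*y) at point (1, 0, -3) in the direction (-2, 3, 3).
45*sqrt(22)/22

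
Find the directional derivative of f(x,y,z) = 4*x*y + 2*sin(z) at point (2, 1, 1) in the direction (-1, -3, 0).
-14*sqrt(10)/5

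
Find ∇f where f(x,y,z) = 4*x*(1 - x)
(4 - 8*x, 0, 0)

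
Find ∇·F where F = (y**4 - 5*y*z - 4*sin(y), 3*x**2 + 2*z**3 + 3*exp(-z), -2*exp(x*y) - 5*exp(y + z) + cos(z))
-5*exp(y + z) - sin(z)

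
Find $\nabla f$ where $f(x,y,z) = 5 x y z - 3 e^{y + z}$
(5*y*z, 5*x*z - 3*exp(y + z), 5*x*y - 3*exp(y + z))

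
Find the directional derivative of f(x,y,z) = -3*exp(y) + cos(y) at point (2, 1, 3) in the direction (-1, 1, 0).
-sqrt(2)*(sin(1) + 3*E)/2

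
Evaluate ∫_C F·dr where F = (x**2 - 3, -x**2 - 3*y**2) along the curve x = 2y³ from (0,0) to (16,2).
25960/21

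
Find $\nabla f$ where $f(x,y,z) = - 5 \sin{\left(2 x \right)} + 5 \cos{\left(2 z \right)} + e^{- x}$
(-10*cos(2*x) - exp(-x), 0, -10*sin(2*z))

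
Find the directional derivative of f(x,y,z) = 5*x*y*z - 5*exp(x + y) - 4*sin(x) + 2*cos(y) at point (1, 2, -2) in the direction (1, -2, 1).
sqrt(6)*(-4*cos(1) + 4*sin(2) + 10 + 5*exp(3))/6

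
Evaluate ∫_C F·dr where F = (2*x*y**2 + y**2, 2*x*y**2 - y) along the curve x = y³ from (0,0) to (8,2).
3458/15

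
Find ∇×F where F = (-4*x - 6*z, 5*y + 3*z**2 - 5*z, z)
(5 - 6*z, -6, 0)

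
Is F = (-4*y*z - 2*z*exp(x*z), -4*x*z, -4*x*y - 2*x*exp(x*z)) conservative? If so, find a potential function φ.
Yes, F is conservative. φ = -4*x*y*z - 2*exp(x*z)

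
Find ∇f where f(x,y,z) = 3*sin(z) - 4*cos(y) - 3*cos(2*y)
(0, 4*(3*cos(y) + 1)*sin(y), 3*cos(z))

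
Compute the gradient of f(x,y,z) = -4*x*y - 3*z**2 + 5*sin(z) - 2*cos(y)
(-4*y, -4*x + 2*sin(y), -6*z + 5*cos(z))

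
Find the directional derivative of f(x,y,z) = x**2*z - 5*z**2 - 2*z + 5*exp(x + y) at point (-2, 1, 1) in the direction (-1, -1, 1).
2*sqrt(3)*(-2*E - 5)*exp(-1)/3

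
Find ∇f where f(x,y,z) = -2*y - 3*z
(0, -2, -3)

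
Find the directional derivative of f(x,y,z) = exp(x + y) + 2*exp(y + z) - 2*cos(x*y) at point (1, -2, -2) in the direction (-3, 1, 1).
2*sqrt(11)*(-7*exp(4)*sin(2) - exp(3) + 2)*exp(-4)/11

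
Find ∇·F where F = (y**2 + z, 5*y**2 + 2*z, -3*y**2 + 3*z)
10*y + 3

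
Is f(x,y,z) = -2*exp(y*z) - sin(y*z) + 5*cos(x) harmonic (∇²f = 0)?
No, ∇²f = y**2*(-2*exp(y*z) + sin(y*z)) + z**2*(-2*exp(y*z) + sin(y*z)) - 5*cos(x)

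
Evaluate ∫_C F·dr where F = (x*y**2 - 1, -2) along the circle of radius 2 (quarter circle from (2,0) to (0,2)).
-6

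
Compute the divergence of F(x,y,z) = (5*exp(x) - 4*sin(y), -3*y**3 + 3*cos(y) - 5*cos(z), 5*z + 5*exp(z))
-9*y**2 + 5*exp(x) + 5*exp(z) - 3*sin(y) + 5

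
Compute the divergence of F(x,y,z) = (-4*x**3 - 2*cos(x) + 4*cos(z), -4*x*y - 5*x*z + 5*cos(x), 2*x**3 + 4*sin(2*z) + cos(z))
-12*x**2 - 4*x + 2*sin(x) - sin(z) + 8*cos(2*z)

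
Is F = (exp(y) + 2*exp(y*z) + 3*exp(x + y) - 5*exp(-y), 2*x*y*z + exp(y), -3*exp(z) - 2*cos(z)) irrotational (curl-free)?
No, ∇×F = (-2*x*y, 2*y*exp(y*z), 2*y*z - 2*z*exp(y*z) - exp(y) - 3*exp(x + y) - 5*exp(-y))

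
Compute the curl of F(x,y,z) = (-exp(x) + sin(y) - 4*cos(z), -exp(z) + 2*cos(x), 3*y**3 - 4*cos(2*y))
(9*y**2 + exp(z) + 8*sin(2*y), 4*sin(z), -2*sin(x) - cos(y))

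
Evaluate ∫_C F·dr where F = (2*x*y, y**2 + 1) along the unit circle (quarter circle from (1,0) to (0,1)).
2/3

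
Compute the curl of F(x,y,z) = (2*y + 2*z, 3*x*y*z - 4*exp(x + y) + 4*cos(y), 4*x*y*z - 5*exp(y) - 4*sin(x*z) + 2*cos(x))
(-3*x*y + 4*x*z - 5*exp(y), -4*y*z + 4*z*cos(x*z) + 2*sin(x) + 2, 3*y*z - 4*exp(x + y) - 2)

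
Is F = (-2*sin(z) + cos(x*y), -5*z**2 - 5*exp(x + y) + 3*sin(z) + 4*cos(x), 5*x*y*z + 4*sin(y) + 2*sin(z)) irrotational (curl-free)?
No, ∇×F = (5*x*z + 10*z + 4*cos(y) - 3*cos(z), -5*y*z - 2*cos(z), x*sin(x*y) - 5*exp(x + y) - 4*sin(x))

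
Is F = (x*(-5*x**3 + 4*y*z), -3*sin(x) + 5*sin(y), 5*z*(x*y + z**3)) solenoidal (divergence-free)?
No, ∇·F = -20*x**3 + 5*x*y + 4*y*z + 20*z**3 + 5*cos(y)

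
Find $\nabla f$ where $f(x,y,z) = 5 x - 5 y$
(5, -5, 0)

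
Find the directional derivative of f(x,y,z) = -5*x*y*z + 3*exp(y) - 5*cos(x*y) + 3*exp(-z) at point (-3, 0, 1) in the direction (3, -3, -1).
3*sqrt(19)*(1 - 18*E)*exp(-1)/19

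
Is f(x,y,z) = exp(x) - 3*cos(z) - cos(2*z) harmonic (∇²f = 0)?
No, ∇²f = exp(x) + 3*cos(z) + 4*cos(2*z)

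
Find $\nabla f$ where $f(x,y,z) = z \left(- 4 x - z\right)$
(-4*z, 0, -4*x - 2*z)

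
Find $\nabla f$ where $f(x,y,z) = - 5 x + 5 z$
(-5, 0, 5)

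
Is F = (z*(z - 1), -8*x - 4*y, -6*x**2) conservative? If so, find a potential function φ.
No, ∇×F = (0, 12*x + 2*z - 1, -8) ≠ 0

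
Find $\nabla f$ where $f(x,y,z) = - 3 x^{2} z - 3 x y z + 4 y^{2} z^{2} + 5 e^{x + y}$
(-6*x*z - 3*y*z + 5*exp(x + y), -3*x*z + 8*y*z**2 + 5*exp(x + y), -3*x**2 - 3*x*y + 8*y**2*z)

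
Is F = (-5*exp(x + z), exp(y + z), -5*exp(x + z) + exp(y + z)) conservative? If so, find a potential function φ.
Yes, F is conservative. φ = -5*exp(x + z) + exp(y + z)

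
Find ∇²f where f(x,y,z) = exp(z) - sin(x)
exp(z) + sin(x)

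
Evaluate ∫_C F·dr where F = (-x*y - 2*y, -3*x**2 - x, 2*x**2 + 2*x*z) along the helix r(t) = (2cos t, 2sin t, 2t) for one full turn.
20*pi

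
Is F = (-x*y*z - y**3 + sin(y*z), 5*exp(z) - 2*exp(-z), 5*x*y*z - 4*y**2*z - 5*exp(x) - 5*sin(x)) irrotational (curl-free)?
No, ∇×F = (5*x*z - 8*y*z - 5*exp(z) - 2*exp(-z), -x*y - 5*y*z + y*cos(y*z) + 5*exp(x) + 5*cos(x), x*z + 3*y**2 - z*cos(y*z))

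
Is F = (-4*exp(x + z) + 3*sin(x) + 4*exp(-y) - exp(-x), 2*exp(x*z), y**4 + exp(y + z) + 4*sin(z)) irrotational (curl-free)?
No, ∇×F = (-2*x*exp(x*z) + 4*y**3 + exp(y + z), -4*exp(x + z), 2*z*exp(x*z) + 4*exp(-y))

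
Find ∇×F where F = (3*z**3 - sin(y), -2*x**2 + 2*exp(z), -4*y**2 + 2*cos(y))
(-8*y - 2*exp(z) - 2*sin(y), 9*z**2, -4*x + cos(y))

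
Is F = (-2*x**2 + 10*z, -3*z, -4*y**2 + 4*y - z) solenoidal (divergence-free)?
No, ∇·F = -4*x - 1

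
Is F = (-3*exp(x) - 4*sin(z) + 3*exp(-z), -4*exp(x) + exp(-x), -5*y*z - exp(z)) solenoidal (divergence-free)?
No, ∇·F = -5*y - 3*exp(x) - exp(z)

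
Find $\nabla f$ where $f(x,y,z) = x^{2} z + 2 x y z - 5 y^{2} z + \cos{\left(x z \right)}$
(z*(2*x + 2*y - sin(x*z)), 2*z*(x - 5*y), x**2 + 2*x*y - x*sin(x*z) - 5*y**2)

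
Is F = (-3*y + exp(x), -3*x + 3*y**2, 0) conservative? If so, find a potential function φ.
Yes, F is conservative. φ = -3*x*y + y**3 + exp(x)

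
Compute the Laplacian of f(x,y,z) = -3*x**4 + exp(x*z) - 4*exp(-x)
x**2*exp(x*z) - 36*x**2 + z**2*exp(x*z) - 4*exp(-x)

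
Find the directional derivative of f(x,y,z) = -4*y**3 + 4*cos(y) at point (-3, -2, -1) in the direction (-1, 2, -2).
-32 + 8*sin(2)/3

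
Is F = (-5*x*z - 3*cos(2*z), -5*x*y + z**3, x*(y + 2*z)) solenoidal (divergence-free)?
No, ∇·F = -3*x - 5*z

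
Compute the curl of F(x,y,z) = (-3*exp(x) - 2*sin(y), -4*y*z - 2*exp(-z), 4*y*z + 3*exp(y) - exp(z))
(4*y + 4*z + 3*exp(y) - 2*exp(-z), 0, 2*cos(y))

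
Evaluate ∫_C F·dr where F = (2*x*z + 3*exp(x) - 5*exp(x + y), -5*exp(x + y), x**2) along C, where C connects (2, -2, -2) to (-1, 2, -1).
-3*exp(2) - 5*E + 3*exp(-1) + 12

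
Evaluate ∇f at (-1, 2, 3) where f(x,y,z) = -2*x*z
(-6, 0, 2)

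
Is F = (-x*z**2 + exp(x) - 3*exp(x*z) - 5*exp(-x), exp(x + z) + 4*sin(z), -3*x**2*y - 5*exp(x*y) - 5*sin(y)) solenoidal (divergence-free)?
No, ∇·F = -z**2 - 3*z*exp(x*z) + exp(x) + 5*exp(-x)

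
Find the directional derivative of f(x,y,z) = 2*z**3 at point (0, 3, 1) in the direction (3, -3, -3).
-2*sqrt(3)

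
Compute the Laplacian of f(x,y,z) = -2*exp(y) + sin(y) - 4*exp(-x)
-2*exp(y) - sin(y) - 4*exp(-x)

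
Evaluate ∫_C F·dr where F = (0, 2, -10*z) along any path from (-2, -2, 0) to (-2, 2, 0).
8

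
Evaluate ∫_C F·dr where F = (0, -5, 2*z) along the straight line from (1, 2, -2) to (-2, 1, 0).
1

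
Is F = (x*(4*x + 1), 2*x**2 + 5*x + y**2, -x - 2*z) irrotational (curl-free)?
No, ∇×F = (0, 1, 4*x + 5)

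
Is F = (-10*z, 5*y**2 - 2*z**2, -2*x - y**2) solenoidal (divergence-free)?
No, ∇·F = 10*y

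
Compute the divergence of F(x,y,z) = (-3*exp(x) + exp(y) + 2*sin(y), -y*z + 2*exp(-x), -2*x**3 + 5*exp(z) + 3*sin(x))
-z - 3*exp(x) + 5*exp(z)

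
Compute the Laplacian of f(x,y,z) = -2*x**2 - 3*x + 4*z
-4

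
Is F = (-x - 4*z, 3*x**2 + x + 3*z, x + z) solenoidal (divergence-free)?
Yes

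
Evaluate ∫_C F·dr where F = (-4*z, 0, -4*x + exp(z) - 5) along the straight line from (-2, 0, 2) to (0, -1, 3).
-21 - exp(2) + exp(3)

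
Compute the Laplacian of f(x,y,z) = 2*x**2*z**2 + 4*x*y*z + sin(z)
4*x**2 + 4*z**2 - sin(z)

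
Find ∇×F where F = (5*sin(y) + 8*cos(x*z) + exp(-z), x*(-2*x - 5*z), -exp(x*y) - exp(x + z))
(x*(5 - exp(x*y)), -8*x*sin(x*z) + y*exp(x*y) + exp(x + z) - exp(-z), -4*x - 5*z - 5*cos(y))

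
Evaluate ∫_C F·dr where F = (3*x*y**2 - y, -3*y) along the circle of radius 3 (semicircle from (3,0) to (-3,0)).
9*pi/2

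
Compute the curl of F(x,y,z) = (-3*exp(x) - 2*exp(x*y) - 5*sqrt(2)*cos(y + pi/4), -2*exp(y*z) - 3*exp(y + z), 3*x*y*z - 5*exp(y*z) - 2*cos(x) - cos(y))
(3*x*z + 2*y*exp(y*z) - 5*z*exp(y*z) + 3*exp(y + z) + sin(y), -3*y*z - 2*sin(x), 2*x*exp(x*y) - 5*sqrt(2)*sin(y + pi/4))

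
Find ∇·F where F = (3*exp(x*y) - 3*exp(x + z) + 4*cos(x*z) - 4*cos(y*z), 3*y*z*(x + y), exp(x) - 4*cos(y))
3*x*z + 6*y*z + 3*y*exp(x*y) - 4*z*sin(x*z) - 3*exp(x + z)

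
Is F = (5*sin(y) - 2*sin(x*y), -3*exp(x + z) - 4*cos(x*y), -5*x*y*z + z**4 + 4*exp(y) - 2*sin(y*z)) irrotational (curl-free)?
No, ∇×F = (-5*x*z - 2*z*cos(y*z) + 4*exp(y) + 3*exp(x + z), 5*y*z, 2*x*cos(x*y) + 4*y*sin(x*y) - 3*exp(x + z) - 5*cos(y))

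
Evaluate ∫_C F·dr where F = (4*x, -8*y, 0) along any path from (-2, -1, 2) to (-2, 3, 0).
-32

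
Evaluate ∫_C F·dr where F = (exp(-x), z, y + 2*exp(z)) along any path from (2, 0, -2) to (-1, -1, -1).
-E - exp(-2) + 2*exp(-1) + 1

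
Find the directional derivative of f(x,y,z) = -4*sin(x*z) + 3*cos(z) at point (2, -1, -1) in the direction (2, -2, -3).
sqrt(17)*(32*cos(2) - 9*sin(1))/17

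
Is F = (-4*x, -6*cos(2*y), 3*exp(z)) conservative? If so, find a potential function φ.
Yes, F is conservative. φ = -2*x**2 + 3*exp(z) - 3*sin(2*y)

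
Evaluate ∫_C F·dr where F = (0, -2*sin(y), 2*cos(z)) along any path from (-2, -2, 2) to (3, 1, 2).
-2*cos(2) + 2*cos(1)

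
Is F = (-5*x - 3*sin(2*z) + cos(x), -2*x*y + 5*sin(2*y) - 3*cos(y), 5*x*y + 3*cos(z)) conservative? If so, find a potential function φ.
No, ∇×F = (5*x, -5*y - 6*cos(2*z), -2*y) ≠ 0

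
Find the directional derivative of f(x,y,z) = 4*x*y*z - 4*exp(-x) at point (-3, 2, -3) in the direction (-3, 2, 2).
12*sqrt(17)*(8 - exp(3))/17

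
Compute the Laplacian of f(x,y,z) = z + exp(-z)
exp(-z)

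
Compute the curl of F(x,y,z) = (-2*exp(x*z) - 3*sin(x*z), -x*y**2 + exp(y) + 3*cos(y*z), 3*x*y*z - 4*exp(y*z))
(3*x*z + 3*y*sin(y*z) - 4*z*exp(y*z), -2*x*exp(x*z) - 3*x*cos(x*z) - 3*y*z, -y**2)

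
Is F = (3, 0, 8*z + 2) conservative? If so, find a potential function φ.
Yes, F is conservative. φ = 3*x + 4*z**2 + 2*z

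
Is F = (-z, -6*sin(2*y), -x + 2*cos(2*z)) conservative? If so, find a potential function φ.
Yes, F is conservative. φ = -x*z + sin(2*z) + 3*cos(2*y)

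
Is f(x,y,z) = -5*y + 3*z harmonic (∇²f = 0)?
Yes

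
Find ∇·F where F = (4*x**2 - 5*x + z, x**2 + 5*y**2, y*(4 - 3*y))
8*x + 10*y - 5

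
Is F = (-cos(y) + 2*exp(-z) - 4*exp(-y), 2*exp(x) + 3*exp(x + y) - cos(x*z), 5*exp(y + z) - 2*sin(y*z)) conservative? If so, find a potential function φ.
No, ∇×F = (-x*sin(x*z) - 2*z*cos(y*z) + 5*exp(y + z), -2*exp(-z), z*sin(x*z) + 2*exp(x) + 3*exp(x + y) - sin(y) - 4*exp(-y)) ≠ 0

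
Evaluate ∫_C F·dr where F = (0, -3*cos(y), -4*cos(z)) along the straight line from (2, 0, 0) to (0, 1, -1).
sin(1)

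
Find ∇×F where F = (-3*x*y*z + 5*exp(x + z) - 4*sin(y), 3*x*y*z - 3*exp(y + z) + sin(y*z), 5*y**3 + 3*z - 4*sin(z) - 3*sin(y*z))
(-3*x*y + 15*y**2 - y*cos(y*z) - 3*z*cos(y*z) + 3*exp(y + z), -3*x*y + 5*exp(x + z), 3*x*z + 3*y*z + 4*cos(y))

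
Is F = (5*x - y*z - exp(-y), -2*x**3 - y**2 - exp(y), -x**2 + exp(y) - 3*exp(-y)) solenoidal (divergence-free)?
No, ∇·F = -2*y - exp(y) + 5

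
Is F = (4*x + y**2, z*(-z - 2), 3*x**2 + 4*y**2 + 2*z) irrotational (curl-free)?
No, ∇×F = (8*y + 2*z + 2, -6*x, -2*y)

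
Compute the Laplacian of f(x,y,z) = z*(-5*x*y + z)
2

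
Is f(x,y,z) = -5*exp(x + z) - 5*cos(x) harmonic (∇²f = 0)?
No, ∇²f = -10*exp(x + z) + 5*cos(x)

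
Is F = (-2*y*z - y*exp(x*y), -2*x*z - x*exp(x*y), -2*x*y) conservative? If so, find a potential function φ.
Yes, F is conservative. φ = -2*x*y*z - exp(x*y)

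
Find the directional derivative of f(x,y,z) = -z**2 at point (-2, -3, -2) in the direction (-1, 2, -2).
-8/3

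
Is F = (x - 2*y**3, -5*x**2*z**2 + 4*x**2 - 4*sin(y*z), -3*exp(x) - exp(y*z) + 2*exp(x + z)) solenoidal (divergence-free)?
No, ∇·F = -y*exp(y*z) - 4*z*cos(y*z) + 2*exp(x + z) + 1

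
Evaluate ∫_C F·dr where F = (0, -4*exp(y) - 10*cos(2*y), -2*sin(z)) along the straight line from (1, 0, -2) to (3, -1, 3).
2*cos(3) - 4*exp(-1) - 2*cos(2) + 4 + 5*sin(2)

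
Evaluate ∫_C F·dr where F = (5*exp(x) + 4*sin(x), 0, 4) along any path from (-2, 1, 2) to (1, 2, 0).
-8 - 4*cos(1) + 4*cos(2) - 5*exp(-2) + 5*E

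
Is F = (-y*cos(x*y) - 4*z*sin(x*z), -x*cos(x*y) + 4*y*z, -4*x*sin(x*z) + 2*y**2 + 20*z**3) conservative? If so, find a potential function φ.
Yes, F is conservative. φ = 2*y**2*z + 5*z**4 - sin(x*y) + 4*cos(x*z)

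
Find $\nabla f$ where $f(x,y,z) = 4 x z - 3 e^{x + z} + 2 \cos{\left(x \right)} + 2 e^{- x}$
(4*z - 3*exp(x + z) - 2*sin(x) - 2*exp(-x), 0, 4*x - 3*exp(x + z))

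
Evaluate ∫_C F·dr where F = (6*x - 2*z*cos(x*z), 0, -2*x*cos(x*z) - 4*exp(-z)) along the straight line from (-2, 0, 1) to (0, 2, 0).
-8 - 2*sin(2) - 4*exp(-1)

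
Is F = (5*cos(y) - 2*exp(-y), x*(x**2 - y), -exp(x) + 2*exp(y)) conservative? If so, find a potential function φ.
No, ∇×F = (2*exp(y), exp(x), 3*x**2 - y + 5*sin(y) - 2*exp(-y)) ≠ 0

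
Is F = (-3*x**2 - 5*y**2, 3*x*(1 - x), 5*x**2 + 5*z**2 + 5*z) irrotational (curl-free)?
No, ∇×F = (0, -10*x, -6*x + 10*y + 3)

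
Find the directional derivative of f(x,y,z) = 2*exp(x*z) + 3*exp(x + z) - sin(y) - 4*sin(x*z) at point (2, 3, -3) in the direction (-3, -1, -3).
sqrt(19)*(-12*exp(6)*cos(6) - 18*exp(5) + exp(6)*cos(3) + 6)*exp(-6)/19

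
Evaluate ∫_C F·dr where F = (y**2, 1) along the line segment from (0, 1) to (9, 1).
9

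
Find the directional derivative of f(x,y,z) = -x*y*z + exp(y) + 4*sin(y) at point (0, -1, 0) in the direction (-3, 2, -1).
sqrt(14)*(1 + 4*E*cos(1))*exp(-1)/7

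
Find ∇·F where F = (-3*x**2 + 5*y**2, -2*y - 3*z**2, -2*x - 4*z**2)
-6*x - 8*z - 2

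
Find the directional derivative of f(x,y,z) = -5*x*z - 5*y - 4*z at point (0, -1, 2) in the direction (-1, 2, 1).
-2*sqrt(6)/3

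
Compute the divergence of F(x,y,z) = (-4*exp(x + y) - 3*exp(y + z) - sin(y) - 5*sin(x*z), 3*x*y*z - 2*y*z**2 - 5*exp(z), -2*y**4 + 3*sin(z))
3*x*z - 2*z**2 - 5*z*cos(x*z) - 4*exp(x + y) + 3*cos(z)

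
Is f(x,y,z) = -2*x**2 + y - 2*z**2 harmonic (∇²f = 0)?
No, ∇²f = -8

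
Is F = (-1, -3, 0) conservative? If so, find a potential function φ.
Yes, F is conservative. φ = -x - 3*y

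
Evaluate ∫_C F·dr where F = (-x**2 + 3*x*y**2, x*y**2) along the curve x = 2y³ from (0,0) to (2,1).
13/6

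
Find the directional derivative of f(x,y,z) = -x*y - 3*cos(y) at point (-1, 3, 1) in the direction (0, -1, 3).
-sqrt(10)*(3*sin(3) + 1)/10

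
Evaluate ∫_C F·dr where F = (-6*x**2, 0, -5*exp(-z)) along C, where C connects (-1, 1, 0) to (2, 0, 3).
-23 + 5*exp(-3)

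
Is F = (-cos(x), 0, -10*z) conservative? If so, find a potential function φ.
Yes, F is conservative. φ = -5*z**2 - sin(x)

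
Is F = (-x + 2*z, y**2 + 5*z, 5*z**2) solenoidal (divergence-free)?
No, ∇·F = 2*y + 10*z - 1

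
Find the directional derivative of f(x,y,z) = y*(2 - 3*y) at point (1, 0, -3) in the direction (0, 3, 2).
6*sqrt(13)/13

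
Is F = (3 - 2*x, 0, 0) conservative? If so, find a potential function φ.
Yes, F is conservative. φ = x*(3 - x)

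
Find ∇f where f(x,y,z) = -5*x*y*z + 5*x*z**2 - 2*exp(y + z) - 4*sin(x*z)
(z*(-5*y + 5*z - 4*cos(x*z)), -5*x*z - 2*exp(y + z), -5*x*y + 10*x*z - 4*x*cos(x*z) - 2*exp(y + z))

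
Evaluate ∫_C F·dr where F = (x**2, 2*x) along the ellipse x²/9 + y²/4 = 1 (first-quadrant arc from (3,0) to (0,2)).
-9 + 3*pi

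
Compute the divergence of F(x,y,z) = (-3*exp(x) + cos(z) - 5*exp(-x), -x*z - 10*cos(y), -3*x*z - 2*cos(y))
-3*x - 3*exp(x) + 10*sin(y) + 5*exp(-x)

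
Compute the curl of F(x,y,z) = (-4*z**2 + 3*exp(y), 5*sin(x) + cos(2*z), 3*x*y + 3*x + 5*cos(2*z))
(3*x + 2*sin(2*z), -3*y - 8*z - 3, -3*exp(y) + 5*cos(x))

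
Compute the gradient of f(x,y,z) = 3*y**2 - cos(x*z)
(z*sin(x*z), 6*y, x*sin(x*z))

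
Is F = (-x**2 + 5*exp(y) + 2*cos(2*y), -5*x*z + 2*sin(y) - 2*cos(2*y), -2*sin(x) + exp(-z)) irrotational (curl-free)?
No, ∇×F = (5*x, 2*cos(x), -5*z - 5*exp(y) + 4*sin(2*y))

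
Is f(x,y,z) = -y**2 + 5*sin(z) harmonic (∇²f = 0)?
No, ∇²f = -5*sin(z) - 2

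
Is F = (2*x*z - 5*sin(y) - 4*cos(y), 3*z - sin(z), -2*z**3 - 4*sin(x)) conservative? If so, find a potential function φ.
No, ∇×F = (cos(z) - 3, 2*x + 4*cos(x), -4*sin(y) + 5*cos(y)) ≠ 0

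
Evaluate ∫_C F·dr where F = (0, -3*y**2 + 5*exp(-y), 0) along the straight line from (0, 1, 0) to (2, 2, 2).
-7 - 5*exp(-2) + 5*exp(-1)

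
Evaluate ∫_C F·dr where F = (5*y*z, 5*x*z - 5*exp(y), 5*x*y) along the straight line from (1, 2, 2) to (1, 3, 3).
-5*exp(3) + 25 + 5*exp(2)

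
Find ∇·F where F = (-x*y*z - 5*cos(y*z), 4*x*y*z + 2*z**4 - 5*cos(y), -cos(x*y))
4*x*z - y*z + 5*sin(y)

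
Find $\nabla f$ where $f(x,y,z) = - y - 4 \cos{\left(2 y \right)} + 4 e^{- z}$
(0, 8*sin(2*y) - 1, -4*exp(-z))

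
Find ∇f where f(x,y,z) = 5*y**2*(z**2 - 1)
(0, 10*y*(z**2 - 1), 10*y**2*z)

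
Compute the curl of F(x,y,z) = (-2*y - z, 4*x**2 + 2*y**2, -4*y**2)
(-8*y, -1, 8*x + 2)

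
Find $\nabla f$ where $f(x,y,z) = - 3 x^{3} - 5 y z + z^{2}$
(-9*x**2, -5*z, -5*y + 2*z)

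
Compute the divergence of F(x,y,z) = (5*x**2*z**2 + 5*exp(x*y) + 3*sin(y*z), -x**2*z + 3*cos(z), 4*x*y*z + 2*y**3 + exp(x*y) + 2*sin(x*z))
4*x*y + 10*x*z**2 + 2*x*cos(x*z) + 5*y*exp(x*y)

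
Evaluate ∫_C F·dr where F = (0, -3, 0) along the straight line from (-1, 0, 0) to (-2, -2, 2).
6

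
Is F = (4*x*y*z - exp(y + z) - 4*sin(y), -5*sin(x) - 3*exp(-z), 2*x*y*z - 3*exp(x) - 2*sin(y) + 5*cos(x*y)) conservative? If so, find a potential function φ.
No, ∇×F = (2*x*z - 5*x*sin(x*y) - 2*cos(y) - 3*exp(-z), 4*x*y - 2*y*z + 5*y*sin(x*y) + 3*exp(x) - exp(y + z), -4*x*z + exp(y + z) - 5*cos(x) + 4*cos(y)) ≠ 0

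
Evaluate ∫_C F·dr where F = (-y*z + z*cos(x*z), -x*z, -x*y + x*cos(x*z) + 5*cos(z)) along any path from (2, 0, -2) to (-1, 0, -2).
sin(4) + sin(2)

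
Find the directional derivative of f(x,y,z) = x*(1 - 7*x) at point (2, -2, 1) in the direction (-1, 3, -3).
27*sqrt(19)/19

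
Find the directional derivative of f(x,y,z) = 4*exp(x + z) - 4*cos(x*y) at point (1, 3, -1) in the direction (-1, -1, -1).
-8*sqrt(3)*(2*sin(3) + 1)/3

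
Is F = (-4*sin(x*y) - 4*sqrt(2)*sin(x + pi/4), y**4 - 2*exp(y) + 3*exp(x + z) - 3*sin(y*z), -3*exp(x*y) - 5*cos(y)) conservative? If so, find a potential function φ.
No, ∇×F = (-3*x*exp(x*y) + 3*y*cos(y*z) - 3*exp(x + z) + 5*sin(y), 3*y*exp(x*y), 4*x*cos(x*y) + 3*exp(x + z)) ≠ 0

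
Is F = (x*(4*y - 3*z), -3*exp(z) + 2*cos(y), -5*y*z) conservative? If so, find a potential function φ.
No, ∇×F = (-5*z + 3*exp(z), -3*x, -4*x) ≠ 0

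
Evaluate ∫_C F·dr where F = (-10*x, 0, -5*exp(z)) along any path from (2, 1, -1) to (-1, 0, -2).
-5*exp(-2) + 5*exp(-1) + 15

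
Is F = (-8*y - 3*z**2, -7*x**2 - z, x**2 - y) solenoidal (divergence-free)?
Yes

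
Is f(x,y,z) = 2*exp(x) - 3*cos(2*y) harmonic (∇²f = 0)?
No, ∇²f = 2*exp(x) + 12*cos(2*y)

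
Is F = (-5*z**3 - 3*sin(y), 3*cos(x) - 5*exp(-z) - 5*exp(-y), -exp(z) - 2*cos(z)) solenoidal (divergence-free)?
No, ∇·F = -exp(z) + 2*sin(z) + 5*exp(-y)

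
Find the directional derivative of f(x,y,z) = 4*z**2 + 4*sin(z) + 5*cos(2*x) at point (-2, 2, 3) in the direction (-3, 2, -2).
-2*sqrt(17)*(15*sin(4) + 4*cos(3) + 24)/17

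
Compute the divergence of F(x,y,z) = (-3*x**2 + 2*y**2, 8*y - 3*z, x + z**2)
-6*x + 2*z + 8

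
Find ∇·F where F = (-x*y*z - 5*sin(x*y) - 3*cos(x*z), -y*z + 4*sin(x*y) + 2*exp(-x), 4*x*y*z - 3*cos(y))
4*x*y + 4*x*cos(x*y) - y*z - 5*y*cos(x*y) + 3*z*sin(x*z) - z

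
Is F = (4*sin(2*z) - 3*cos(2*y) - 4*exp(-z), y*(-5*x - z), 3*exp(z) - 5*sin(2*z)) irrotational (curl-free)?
No, ∇×F = (y, 8*cos(2*z) + 4*exp(-z), -5*y - 6*sin(2*y))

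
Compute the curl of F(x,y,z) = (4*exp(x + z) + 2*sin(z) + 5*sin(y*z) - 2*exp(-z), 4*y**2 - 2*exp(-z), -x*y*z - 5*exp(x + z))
(-x*z - 2*exp(-z), y*z + 5*y*cos(y*z) + 9*exp(x + z) + 2*cos(z) + 2*exp(-z), -5*z*cos(y*z))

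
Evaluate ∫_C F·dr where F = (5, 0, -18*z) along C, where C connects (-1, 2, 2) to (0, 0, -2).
5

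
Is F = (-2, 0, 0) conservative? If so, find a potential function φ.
Yes, F is conservative. φ = -2*x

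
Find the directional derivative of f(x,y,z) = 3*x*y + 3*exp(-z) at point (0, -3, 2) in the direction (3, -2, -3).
9*sqrt(22)*(1 - 3*exp(2))*exp(-2)/22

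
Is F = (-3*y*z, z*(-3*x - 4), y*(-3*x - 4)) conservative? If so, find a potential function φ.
Yes, F is conservative. φ = y*z*(-3*x - 4)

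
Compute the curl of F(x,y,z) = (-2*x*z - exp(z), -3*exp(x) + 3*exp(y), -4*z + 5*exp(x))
(0, -2*x - 5*exp(x) - exp(z), -3*exp(x))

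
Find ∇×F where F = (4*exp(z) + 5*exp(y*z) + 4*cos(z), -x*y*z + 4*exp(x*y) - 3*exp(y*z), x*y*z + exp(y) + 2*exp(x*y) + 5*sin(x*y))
(x*y + x*z + 2*x*exp(x*y) + 5*x*cos(x*y) + 3*y*exp(y*z) + exp(y), -y*z - 2*y*exp(x*y) + 5*y*exp(y*z) - 5*y*cos(x*y) + 4*exp(z) - 4*sin(z), -y*z + 4*y*exp(x*y) - 5*z*exp(y*z))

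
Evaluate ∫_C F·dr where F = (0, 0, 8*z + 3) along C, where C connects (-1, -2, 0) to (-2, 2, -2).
10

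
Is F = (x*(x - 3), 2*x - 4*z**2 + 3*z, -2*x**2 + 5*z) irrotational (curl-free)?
No, ∇×F = (8*z - 3, 4*x, 2)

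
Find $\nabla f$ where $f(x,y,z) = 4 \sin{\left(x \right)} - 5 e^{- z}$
(4*cos(x), 0, 5*exp(-z))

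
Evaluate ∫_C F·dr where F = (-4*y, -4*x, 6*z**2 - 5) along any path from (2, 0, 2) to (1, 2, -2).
-20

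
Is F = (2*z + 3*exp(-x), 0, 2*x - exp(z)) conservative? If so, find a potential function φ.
Yes, F is conservative. φ = 2*x*z - exp(z) - 3*exp(-x)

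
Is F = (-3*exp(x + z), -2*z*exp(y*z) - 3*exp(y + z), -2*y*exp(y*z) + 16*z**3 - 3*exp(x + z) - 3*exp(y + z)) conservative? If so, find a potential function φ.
Yes, F is conservative. φ = 4*z**4 - 2*exp(y*z) - 3*exp(x + z) - 3*exp(y + z)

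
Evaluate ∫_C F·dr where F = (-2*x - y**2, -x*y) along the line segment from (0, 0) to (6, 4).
-100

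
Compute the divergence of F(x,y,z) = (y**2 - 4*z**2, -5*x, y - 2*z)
-2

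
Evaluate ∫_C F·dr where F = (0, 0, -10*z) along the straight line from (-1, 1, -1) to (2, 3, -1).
0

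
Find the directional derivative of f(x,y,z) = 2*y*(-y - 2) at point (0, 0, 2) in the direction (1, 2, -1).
-4*sqrt(6)/3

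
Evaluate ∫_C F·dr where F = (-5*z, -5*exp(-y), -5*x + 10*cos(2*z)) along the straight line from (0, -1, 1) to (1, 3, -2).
5*((-E - sin(2) - sin(4) + 2)*exp(3) + 1)*exp(-3)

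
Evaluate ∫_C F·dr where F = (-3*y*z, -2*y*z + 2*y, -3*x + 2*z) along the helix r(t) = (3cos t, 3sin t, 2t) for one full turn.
2*pi*(9 + 35*pi)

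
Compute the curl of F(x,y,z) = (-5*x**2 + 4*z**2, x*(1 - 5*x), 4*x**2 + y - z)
(1, -8*x + 8*z, 1 - 10*x)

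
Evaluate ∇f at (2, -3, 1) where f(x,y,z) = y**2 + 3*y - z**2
(0, -3, -2)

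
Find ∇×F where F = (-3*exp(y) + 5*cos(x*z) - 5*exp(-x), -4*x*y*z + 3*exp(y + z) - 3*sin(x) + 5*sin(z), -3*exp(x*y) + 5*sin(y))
(4*x*y - 3*x*exp(x*y) - 3*exp(y + z) + 5*cos(y) - 5*cos(z), -5*x*sin(x*z) + 3*y*exp(x*y), -4*y*z + 3*exp(y) - 3*cos(x))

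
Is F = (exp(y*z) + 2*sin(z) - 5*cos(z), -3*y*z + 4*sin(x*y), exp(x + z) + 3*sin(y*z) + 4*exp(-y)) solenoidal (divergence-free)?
No, ∇·F = 4*x*cos(x*y) + 3*y*cos(y*z) - 3*z + exp(x + z)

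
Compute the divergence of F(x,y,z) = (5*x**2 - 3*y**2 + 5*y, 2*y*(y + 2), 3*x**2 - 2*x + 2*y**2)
10*x + 4*y + 4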